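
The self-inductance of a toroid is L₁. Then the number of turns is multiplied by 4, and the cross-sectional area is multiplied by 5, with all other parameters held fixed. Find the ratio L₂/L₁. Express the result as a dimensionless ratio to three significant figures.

For a toroid, L ∝ μᵣN²A/R.
L₂/L₁ = (4)^2 × (5) = 80.0.

L₂/L₁ = 80.0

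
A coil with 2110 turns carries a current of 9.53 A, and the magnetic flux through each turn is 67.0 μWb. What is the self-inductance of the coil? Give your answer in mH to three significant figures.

L ≈ 14.8 mH

Self-inductance is defined by L = NΦ_B/I (flux linkage over current).
L = (2110)(6.700×10^-5 Wb)/(9.53 A) = 1.483×10^-2 H.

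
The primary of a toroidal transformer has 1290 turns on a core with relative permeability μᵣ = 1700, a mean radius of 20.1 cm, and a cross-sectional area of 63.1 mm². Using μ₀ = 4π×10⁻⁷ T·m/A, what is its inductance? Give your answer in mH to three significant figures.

For a thin toroid, L = μ₀μᵣN²A/(2πR).
L = (4π×10⁻⁷)(1700)(1290)²(6.310×10^-5) / (2π×0.201 m) = 0.1776 H.

L ≈ 178 mH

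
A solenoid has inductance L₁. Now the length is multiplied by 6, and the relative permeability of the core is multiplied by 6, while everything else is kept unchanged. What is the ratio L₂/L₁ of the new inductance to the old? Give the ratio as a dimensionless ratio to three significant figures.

L₂/L₁ = 1.00

For a solenoid, L ∝ μᵣN²A/ℓ.
L₂/L₁ = (6)^-1 × (6) = 1.00.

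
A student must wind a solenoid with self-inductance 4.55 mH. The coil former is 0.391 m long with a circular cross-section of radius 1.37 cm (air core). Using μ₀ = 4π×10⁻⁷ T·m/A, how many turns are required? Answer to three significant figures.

N ≈ 1550 turns

A = πr² = π(1.370×10^-2 m)² = 5.896×10^-4 m².
From L = μ₀N²A/ℓ, N = √(Lℓ / (μ₀A)).
N = √[(4.550×10^-3)(0.391) / ((4π×10⁻⁷)×5.896×10^-4)] = √(2.401×10^6) ≈ 1549.5.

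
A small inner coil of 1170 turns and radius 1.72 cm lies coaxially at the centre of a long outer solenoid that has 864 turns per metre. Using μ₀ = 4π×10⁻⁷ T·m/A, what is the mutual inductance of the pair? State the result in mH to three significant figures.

The outer solenoid produces a uniform field B₁ = μ₀n₁I₁ across the inner coil,
so the flux linkage is N₂Φ = N₂B₁A₂ = μ₀n₁N₂A₂·I₁, giving M = μ₀n₁N₂A₂.
A₂ = πr² = π(1.720×10^-2 m)² = 9.294×10^-4 m².
M = (4π×10⁻⁷)(864)(1170)(9.294×10^-4) = 1.181×10^-3 H.

M ≈ 1.18 mH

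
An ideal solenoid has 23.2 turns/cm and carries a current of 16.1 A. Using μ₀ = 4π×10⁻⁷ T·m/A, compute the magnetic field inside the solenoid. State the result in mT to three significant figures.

Inside a long solenoid, B = μ₀nI.
B = (4π×10⁻⁷)(2.320×10^3 m⁻¹)(16.1 A) = 4.694×10^-2 T.

B ≈ 46.9 mT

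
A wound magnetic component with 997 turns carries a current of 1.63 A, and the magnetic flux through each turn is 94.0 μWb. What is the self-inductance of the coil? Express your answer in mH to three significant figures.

L ≈ 57.5 mH

Self-inductance is defined by L = NΦ_B/I (flux linkage over current).
L = (997)(9.400×10^-5 Wb)/(1.63 A) = 5.750×10^-2 H.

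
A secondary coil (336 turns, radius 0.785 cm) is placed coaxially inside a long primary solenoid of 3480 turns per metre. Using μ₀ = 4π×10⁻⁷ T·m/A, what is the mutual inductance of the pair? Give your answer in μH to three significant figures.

The outer solenoid produces a uniform field B₁ = μ₀n₁I₁ across the inner coil,
so the flux linkage is N₂Φ = N₂B₁A₂ = μ₀n₁N₂A₂·I₁, giving M = μ₀n₁N₂A₂.
A₂ = πr² = π(7.850×10^-3 m)² = 1.936×10^-4 m².
M = (4π×10⁻⁷)(3480)(336)(1.936×10^-4) = 2.8446×10^-4 H.

M ≈ 284 μH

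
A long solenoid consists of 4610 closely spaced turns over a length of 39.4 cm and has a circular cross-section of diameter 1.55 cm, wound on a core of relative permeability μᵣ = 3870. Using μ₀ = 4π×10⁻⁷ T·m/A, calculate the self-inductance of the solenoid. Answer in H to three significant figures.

A = π(d/2)² = π(7.750×10^-3 m)² = 1.887×10^-4 m².
For a long solenoid, L = μ₀μᵣN²A/ℓ.
L = (4π×10⁻⁷)(3870)(4610)²(1.887×10^-4)/(0.394 m) = 49.5 H.

L ≈ 49.5 H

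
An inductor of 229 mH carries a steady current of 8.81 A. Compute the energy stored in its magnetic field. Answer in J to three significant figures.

Stored magnetic energy: U = ½LI².
U = ½(0.229 H)(8.81 A)² = 8.887 J.

U ≈ 8.89 J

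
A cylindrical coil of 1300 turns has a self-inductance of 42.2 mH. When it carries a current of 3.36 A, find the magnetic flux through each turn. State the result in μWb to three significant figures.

Φ_B ≈ 109 μWb

From L = NΦ_B/I, the flux per turn is Φ_B = LI/N.
Φ_B = (4.220×10^-2 H)(3.36 A)/1300 = 1.091×10^-4 Wb.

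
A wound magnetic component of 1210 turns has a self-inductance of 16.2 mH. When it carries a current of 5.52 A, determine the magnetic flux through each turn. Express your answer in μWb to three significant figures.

From L = NΦ_B/I, the flux per turn is Φ_B = LI/N.
Φ_B = (1.620×10^-2 H)(5.52 A)/1210 = 7.390×10^-5 Wb.

Φ_B ≈ 73.9 μWb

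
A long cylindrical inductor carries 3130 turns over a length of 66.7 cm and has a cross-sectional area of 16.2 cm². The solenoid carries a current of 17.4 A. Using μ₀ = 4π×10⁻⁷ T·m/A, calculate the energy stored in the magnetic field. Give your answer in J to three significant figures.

U ≈ 4.53 J

A = 16.2 cm² = 1.620×10^-3 m².
L = μ₀N²A/ℓ = (4π×10⁻⁷)(3130)²(1.620×10^-3)/(0.667) = 2.990×10^-2 H.
U = ½LI² = ½(2.990×10^-2)(17.4)² = 4.526 J.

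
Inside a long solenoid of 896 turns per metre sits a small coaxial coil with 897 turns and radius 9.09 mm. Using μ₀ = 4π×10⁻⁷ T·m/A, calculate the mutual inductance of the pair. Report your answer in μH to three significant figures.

M ≈ 262 μH

The outer solenoid produces a uniform field B₁ = μ₀n₁I₁ across the inner coil,
so the flux linkage is N₂Φ = N₂B₁A₂ = μ₀n₁N₂A₂·I₁, giving M = μ₀n₁N₂A₂.
A₂ = πr² = π(9.090×10^-3 m)² = 2.596×10^-4 m².
M = (4π×10⁻⁷)(896)(897)(2.596×10^-4) = 2.622×10^-4 H.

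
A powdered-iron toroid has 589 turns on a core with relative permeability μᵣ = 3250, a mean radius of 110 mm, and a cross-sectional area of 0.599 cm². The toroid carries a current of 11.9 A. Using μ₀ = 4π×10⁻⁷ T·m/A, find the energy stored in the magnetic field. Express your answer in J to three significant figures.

U ≈ 8.69 J

L = μ₀μᵣN²A/(2πR) = (4π×10⁻⁷)(3250)(589)²(5.990×10^-5)/(2π×0.11) = 0.1228 H.
U = ½LI² = ½(0.1228)(11.9)² = 8.694 J.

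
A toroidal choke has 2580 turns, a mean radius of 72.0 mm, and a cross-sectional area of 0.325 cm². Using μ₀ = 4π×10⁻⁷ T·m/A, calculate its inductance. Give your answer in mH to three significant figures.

For a thin toroid, L = μ₀N²A/(2πR).
L = (4π×10⁻⁷)(2580)²(3.250×10^-5) / (2π×7.200×10^-2 m) = 6.009×10^-4 H.

L ≈ 0.601 mH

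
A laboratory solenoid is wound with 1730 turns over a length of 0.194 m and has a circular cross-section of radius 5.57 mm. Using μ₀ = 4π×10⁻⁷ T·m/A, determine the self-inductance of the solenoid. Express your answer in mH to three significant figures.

L ≈ 1.89 mH

A = πr² = π(5.570×10^-3 m)² = 9.747×10^-5 m².
For a long solenoid, L = μ₀N²A/ℓ.
L = (4π×10⁻⁷)(1730)²(9.747×10^-5)/(0.194 m) = 1.890×10^-3 H.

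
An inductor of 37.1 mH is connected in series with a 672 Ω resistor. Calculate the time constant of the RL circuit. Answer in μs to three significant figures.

τ = L/R = (3.710×10^-2 H)/(672 Ω) = 5.521×10^-5 s.

τ ≈ 55.2 μs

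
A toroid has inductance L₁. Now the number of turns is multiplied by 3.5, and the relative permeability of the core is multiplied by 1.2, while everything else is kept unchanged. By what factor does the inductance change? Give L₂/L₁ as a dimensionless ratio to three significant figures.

L₂/L₁ = 14.7

For a toroid, L ∝ μᵣN²A/R.
L₂/L₁ = (3.5)^2 × (1.2) = 14.7.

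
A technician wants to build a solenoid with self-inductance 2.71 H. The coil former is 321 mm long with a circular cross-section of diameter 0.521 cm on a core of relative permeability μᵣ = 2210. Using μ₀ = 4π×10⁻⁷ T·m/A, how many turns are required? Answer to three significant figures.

N ≈ 3830 turns

A = π(d/2)² = π(2.605×10^-3 m)² = 2.132×10^-5 m².
From L = μ₀μᵣN²A/ℓ, N = √(Lℓ / (μ₀μᵣA)).
N = √[(2.71)(0.321) / ((4π×10⁻⁷)(2210)×2.132×10^-5)] = √(1.469×10^7) ≈ 3833.1.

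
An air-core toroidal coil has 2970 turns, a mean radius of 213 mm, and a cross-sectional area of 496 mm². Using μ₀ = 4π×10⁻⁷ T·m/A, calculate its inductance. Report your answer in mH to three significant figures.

L ≈ 4.11 mH

For a thin toroid, L = μ₀N²A/(2πR).
L = (4π×10⁻⁷)(2970)²(4.960×10^-4) / (2π×0.213 m) = 4.108×10^-3 H.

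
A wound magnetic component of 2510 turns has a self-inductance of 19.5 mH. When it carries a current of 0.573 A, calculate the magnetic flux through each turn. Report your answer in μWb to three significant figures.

From L = NΦ_B/I, the flux per turn is Φ_B = LI/N.
Φ_B = (1.950×10^-2 H)(0.573 A)/2510 = 4.452×10^-6 Wb.

Φ_B ≈ 4.45 μWb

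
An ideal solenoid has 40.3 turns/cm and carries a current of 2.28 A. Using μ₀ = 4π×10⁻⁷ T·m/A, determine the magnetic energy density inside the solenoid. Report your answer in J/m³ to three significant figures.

u ≈ 53.0 J/m³

B = μ₀nI = (4π×10⁻⁷)(4.030×10^3)(2.28) = 1.1546×10^-2 T.
u = B²/(2μ₀) = (1.1546×10^-2)²/(2×4π×10⁻⁷) = 53.047 J/m³.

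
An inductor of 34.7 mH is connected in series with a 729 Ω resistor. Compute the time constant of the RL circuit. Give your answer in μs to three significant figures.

τ = L/R = (3.470×10^-2 H)/(729 Ω) = 4.760×10^-5 s.

τ ≈ 47.6 μs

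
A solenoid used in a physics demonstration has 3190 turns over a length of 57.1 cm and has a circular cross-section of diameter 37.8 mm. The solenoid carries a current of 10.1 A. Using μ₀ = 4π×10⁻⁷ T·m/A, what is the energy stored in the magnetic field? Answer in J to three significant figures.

U ≈ 1.28 J

A = π(d/2)² = π(1.890×10^-2 m)² = 1.122×10^-3 m².
L = μ₀N²A/ℓ = (4π×10⁻⁷)(3190)²(1.122×10^-3)/(0.571) = 2.513×10^-2 H.
U = ½LI² = ½(2.513×10^-2)(10.1)² = 1.282 J.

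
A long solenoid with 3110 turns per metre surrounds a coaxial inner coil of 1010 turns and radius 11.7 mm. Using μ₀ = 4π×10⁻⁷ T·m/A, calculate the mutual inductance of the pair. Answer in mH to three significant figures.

The outer solenoid produces a uniform field B₁ = μ₀n₁I₁ across the inner coil,
so the flux linkage is N₂Φ = N₂B₁A₂ = μ₀n₁N₂A₂·I₁, giving M = μ₀n₁N₂A₂.
A₂ = πr² = π(1.170×10^-2 m)² = 4.301×10^-4 m².
M = (4π×10⁻⁷)(3110)(1010)(4.301×10^-4) = 1.698×10^-3 H.

M ≈ 1.70 mH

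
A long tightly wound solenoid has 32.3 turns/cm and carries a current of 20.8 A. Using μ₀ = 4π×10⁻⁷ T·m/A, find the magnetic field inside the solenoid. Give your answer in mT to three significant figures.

Inside a long solenoid, B = μ₀nI.
B = (4π×10⁻⁷)(3.230×10^3 m⁻¹)(20.8 A) = 8.443×10^-2 T.

B ≈ 84.4 mT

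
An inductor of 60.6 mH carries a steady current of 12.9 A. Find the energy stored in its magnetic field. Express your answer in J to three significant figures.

Stored magnetic energy: U = ½LI².
U = ½(6.060×10^-2 H)(12.9 A)² = 5.042 J.

U ≈ 5.04 J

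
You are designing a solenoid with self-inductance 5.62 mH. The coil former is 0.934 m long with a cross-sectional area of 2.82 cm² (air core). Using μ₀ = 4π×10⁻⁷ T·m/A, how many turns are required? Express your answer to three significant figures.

A = 2.82 cm² = 2.820×10^-4 m².
From L = μ₀N²A/ℓ, N = √(Lℓ / (μ₀A)).
N = √[(5.620×10^-3)(0.934) / ((4π×10⁻⁷)×2.820×10^-4)] = √(1.481×10^7) ≈ 3848.7.

N ≈ 3850 turns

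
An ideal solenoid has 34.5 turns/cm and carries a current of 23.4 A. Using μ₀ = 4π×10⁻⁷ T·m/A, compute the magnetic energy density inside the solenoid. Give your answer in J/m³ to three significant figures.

u ≈ 4090 J/m³

B = μ₀nI = (4π×10⁻⁷)(3.450×10^3)(23.4) = 0.1014 T.
u = B²/(2μ₀) = (0.1014)²/(2×4π×10⁻⁷) = 4.09496×10^3 J/m³.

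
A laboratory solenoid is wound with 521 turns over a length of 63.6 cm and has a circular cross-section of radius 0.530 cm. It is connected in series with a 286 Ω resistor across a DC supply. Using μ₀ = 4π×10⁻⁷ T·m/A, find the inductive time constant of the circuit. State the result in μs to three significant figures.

τ ≈ 0.165 μs

A = πr² = π(5.300×10^-3 m)² = 8.8247×10^-5 m².
L = μ₀N²A/ℓ = (4π×10⁻⁷)(521)²(8.8247×10^-5)/(0.636) = 4.733×10^-5 H.
τ = L/R = (4.733×10^-5)/(286) = 1.6549×10^-7 s.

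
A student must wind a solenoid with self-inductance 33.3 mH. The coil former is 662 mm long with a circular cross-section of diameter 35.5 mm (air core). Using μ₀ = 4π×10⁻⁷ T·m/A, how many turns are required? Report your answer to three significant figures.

N ≈ 4210 turns

A = π(d/2)² = π(1.775×10^-2 m)² = 9.898×10^-4 m².
From L = μ₀N²A/ℓ, N = √(Lℓ / (μ₀A)).
N = √[(3.330×10^-2)(0.662) / ((4π×10⁻⁷)×9.898×10^-4)] = √(1.772×10^7) ≈ 4209.9.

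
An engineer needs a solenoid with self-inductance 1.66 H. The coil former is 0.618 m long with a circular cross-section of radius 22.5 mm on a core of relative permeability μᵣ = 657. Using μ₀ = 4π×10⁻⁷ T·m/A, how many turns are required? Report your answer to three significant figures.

A = πr² = π(2.250×10^-2 m)² = 1.590×10^-3 m².
From L = μ₀μᵣN²A/ℓ, N = √(Lℓ / (μ₀μᵣA)).
N = √[(1.66)(0.618) / ((4π×10⁻⁷)(657)×1.590×10^-3)] = √(7.813×10^5) ≈ 883.9.

N ≈ 884 turns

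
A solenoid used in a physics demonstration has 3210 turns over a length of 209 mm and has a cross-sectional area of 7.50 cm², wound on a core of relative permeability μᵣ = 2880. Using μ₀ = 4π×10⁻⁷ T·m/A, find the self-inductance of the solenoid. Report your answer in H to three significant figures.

L ≈ 134 H

A = 7.50 cm² = 7.500×10^-4 m².
For a long solenoid, L = μ₀μᵣN²A/ℓ.
L = (4π×10⁻⁷)(2880)(3210)²(7.500×10^-4)/(0.209 m) = 133.8 H.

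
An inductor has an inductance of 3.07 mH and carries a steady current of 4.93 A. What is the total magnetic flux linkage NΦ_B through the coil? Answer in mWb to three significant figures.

NΦ_B ≈ 15.1 mWb

From L = NΦ_B/I, the flux linkage is NΦ_B = LI.
NΦ_B = (3.070×10^-3 H)(4.93 A) = 1.514×10^-2 Wb.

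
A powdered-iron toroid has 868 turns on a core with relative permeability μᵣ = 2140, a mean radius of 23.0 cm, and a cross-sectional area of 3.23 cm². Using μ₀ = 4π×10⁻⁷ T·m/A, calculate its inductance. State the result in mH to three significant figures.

L ≈ 453 mH

For a thin toroid, L = μ₀μᵣN²A/(2πR).
L = (4π×10⁻⁷)(2140)(868)²(3.230×10^-4) / (2π×0.23 m) = 0.4529 H.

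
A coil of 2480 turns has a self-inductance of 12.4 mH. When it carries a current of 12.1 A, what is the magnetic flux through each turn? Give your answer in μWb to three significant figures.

From L = NΦ_B/I, the flux per turn is Φ_B = LI/N.
Φ_B = (1.240×10^-2 H)(12.1 A)/2480 = 6.050×10^-5 Wb.

Φ_B ≈ 60.5 μWb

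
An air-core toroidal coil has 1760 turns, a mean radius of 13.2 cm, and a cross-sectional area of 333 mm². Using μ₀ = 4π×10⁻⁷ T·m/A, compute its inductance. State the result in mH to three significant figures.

For a thin toroid, L = μ₀N²A/(2πR).
L = (4π×10⁻⁷)(1760)²(3.330×10^-4) / (2π×0.132 m) = 1.563×10^-3 H.

L ≈ 1.56 mH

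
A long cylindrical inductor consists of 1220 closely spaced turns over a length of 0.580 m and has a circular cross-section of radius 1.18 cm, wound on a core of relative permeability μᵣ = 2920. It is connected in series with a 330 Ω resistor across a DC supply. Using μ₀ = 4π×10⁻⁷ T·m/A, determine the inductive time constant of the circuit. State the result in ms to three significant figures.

τ ≈ 12.5 ms

A = πr² = π(1.180×10^-2 m)² = 4.374×10^-4 m².
L = μ₀μᵣN²A/ℓ = (4π×10⁻⁷)(2920)(1220)²(4.374×10^-4)/(0.58) = 4.119 H.
τ = L/R = (4.119)/(330) = 1.248×10^-2 s.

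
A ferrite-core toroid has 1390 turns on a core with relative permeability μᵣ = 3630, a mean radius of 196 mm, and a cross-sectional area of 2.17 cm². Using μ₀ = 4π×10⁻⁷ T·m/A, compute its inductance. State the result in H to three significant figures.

For a thin toroid, L = μ₀μᵣN²A/(2πR).
L = (4π×10⁻⁷)(3630)(1390)²(2.170×10^-4) / (2π×0.196 m) = 1.553 H.

L ≈ 1.55 H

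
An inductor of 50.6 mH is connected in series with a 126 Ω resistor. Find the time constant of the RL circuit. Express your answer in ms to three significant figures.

τ = L/R = (5.060×10^-2 H)/(126 Ω) = 4.016×10^-4 s.

τ ≈ 0.402 ms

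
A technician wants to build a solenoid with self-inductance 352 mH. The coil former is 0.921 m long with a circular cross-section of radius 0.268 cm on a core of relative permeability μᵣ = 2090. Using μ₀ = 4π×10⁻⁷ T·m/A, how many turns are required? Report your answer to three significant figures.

N ≈ 2340 turns

A = πr² = π(2.680×10^-3 m)² = 2.256×10^-5 m².
From L = μ₀μᵣN²A/ℓ, N = √(Lℓ / (μ₀μᵣA)).
N = √[(0.352)(0.921) / ((4π×10⁻⁷)(2090)×2.256×10^-5)] = √(5.470×10^6) ≈ 2338.9.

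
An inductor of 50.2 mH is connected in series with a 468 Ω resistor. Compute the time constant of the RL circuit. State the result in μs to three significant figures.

τ ≈ 107 μs

τ = L/R = (5.020×10^-2 H)/(468 Ω) = 1.073×10^-4 s.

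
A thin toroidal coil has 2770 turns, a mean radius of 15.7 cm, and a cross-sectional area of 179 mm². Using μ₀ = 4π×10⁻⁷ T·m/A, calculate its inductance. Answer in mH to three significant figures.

L ≈ 1.75 mH

For a thin toroid, L = μ₀N²A/(2πR).
L = (4π×10⁻⁷)(2770)²(1.790×10^-4) / (2π×0.157 m) = 1.750×10^-3 H.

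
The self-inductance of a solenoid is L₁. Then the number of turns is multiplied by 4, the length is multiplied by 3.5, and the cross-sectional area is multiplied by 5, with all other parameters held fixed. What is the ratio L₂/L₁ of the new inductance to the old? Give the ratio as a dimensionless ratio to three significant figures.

L₂/L₁ = 22.9

For a solenoid, L ∝ μᵣN²A/ℓ.
L₂/L₁ = (4)^2 × (3.5)^-1 × (5) = 22.9.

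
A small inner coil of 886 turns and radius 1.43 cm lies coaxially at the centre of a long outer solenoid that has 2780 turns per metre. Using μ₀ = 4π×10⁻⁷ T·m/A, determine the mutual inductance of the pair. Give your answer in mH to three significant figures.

M ≈ 1.99 mH

The outer solenoid produces a uniform field B₁ = μ₀n₁I₁ across the inner coil,
so the flux linkage is N₂Φ = N₂B₁A₂ = μ₀n₁N₂A₂·I₁, giving M = μ₀n₁N₂A₂.
A₂ = πr² = π(1.430×10^-2 m)² = 6.424×10^-4 m².
M = (4π×10⁻⁷)(2780)(886)(6.424×10^-4) = 1.988×10^-3 H.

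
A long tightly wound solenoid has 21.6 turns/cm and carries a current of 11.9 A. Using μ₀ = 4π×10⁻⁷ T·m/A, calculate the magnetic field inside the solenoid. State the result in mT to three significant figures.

B ≈ 32.3 mT

Inside a long solenoid, B = μ₀nI.
B = (4π×10⁻⁷)(2.160×10^3 m⁻¹)(11.9 A) = 3.230×10^-2 T.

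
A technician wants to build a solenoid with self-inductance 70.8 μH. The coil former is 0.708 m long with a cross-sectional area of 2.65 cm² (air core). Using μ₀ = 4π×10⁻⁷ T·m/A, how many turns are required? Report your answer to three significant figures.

N ≈ 388 turns

A = 2.65 cm² = 2.650×10^-4 m².
From L = μ₀N²A/ℓ, N = √(Lℓ / (μ₀A)).
N = √[(7.080×10^-5)(0.708) / ((4π×10⁻⁷)×2.650×10^-4)] = √(1.505×10^5) ≈ 388.0.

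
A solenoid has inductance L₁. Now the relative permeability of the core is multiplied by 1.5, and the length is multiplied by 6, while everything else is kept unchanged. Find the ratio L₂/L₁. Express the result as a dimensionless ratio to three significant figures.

For a solenoid, L ∝ μᵣN²A/ℓ.
L₂/L₁ = (1.5) × (6)^-1 = 0.250.

L₂/L₁ = 0.250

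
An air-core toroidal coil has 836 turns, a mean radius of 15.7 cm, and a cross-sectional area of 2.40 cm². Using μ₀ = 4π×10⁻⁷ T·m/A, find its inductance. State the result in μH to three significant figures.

For a thin toroid, L = μ₀N²A/(2πR).
L = (4π×10⁻⁷)(836)²(2.400×10^-4) / (2π×0.157 m) = 2.137×10^-4 H.

L ≈ 214 μH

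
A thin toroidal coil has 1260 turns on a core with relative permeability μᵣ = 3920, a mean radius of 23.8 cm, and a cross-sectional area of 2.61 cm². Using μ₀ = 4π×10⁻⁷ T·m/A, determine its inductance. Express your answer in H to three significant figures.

For a thin toroid, L = μ₀μᵣN²A/(2πR).
L = (4π×10⁻⁷)(3920)(1260)²(2.610×10^-4) / (2π×0.238 m) = 1.36496 H.

L ≈ 1.36 H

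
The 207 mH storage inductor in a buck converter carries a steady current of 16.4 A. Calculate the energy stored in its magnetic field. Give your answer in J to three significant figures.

U ≈ 27.8 J

Stored magnetic energy: U = ½LI².
U = ½(0.207 H)(16.4 A)² = 27.84 J.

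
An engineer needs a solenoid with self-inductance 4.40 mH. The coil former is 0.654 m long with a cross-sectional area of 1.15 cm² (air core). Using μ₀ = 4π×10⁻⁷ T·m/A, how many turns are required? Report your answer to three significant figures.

A = 1.15 cm² = 1.150×10^-4 m².
From L = μ₀N²A/ℓ, N = √(Lℓ / (μ₀A)).
N = √[(4.400×10^-3)(0.654) / ((4π×10⁻⁷)×1.150×10^-4)] = √(1.991×10^7) ≈ 4462.3.

N ≈ 4460 turns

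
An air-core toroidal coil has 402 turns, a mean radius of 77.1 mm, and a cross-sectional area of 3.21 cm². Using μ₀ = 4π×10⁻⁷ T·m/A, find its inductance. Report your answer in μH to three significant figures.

For a thin toroid, L = μ₀N²A/(2πR).
L = (4π×10⁻⁷)(402)²(3.210×10^-4) / (2π×7.710×10^-2 m) = 1.346×10^-4 H.

L ≈ 135 μH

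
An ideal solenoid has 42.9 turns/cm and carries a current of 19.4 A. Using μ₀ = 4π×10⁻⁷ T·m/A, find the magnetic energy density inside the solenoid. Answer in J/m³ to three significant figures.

B = μ₀nI = (4π×10⁻⁷)(4.290×10^3)(19.4) = 0.1046 T.
u = B²/(2μ₀) = (0.1046)²/(2×4π×10⁻⁷) = 4.352×10^3 J/m³.

u ≈ 4350 J/m³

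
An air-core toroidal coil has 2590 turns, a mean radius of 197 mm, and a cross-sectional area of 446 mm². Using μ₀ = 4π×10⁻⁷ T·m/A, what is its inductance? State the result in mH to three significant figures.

For a thin toroid, L = μ₀N²A/(2πR).
L = (4π×10⁻⁷)(2590)²(4.460×10^-4) / (2π×0.197 m) = 3.037×10^-3 H.

L ≈ 3.04 mH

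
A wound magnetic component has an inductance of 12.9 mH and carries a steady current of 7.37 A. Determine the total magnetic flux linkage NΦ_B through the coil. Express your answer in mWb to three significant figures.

From L = NΦ_B/I, the flux linkage is NΦ_B = LI.
NΦ_B = (1.290×10^-2 H)(7.37 A) = 9.507×10^-2 Wb.

NΦ_B ≈ 95.1 mWb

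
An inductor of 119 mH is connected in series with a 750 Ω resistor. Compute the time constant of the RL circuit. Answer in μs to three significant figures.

τ = L/R = (0.119 H)/(750 Ω) = 1.587×10^-4 s.

τ ≈ 159 μs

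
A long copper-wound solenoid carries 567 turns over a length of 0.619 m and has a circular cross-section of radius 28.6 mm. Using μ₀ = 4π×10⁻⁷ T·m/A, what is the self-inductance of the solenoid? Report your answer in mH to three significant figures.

L ≈ 1.68 mH

A = πr² = π(2.860×10^-2 m)² = 2.570×10^-3 m².
For a long solenoid, L = μ₀N²A/ℓ.
L = (4π×10⁻⁷)(567)²(2.570×10^-3)/(0.619 m) = 1.677×10^-3 H.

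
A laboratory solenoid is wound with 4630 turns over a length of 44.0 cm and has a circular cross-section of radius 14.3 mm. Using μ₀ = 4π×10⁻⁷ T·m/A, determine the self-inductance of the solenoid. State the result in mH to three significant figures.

L ≈ 39.3 mH

A = πr² = π(1.430×10^-2 m)² = 6.424×10^-4 m².
For a long solenoid, L = μ₀N²A/ℓ.
L = (4π×10⁻⁷)(4630)²(6.424×10^-4)/(0.44 m) = 3.933×10^-2 H.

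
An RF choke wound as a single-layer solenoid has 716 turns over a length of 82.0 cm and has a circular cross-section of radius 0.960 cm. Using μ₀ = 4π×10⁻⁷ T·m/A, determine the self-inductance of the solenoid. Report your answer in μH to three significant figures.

A = πr² = π(9.600×10^-3 m)² = 2.895×10^-4 m².
For a long solenoid, L = μ₀N²A/ℓ.
L = (4π×10⁻⁷)(716)²(2.895×10^-4)/(0.82 m) = 2.2746×10^-4 H.

L ≈ 227 μH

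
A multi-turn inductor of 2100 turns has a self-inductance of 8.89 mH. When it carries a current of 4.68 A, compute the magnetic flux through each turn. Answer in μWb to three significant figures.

From L = NΦ_B/I, the flux per turn is Φ_B = LI/N.
Φ_B = (8.890×10^-3 H)(4.68 A)/2100 = 1.981×10^-5 Wb.

Φ_B ≈ 19.8 μWb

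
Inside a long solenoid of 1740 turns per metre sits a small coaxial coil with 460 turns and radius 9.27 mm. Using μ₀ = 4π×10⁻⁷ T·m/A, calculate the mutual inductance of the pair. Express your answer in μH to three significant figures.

The outer solenoid produces a uniform field B₁ = μ₀n₁I₁ across the inner coil,
so the flux linkage is N₂Φ = N₂B₁A₂ = μ₀n₁N₂A₂·I₁, giving M = μ₀n₁N₂A₂.
A₂ = πr² = π(9.270×10^-3 m)² = 2.700×10^-4 m².
M = (4π×10⁻⁷)(1740)(460)(2.700×10^-4) = 2.715×10^-4 H.

M ≈ 272 μH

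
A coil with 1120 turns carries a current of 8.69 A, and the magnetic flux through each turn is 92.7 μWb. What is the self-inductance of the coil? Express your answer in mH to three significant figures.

Self-inductance is defined by L = NΦ_B/I (flux linkage over current).
L = (1120)(9.270×10^-5 Wb)/(8.69 A) = 1.1948×10^-2 H.

L ≈ 11.9 mH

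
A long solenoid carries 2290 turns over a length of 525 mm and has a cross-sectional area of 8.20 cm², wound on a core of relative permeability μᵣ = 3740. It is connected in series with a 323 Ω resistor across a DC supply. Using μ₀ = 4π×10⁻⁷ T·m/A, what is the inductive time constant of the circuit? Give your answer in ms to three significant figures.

A = 8.20 cm² = 8.200×10^-4 m².
L = μ₀μᵣN²A/ℓ = (4π×10⁻⁷)(3740)(2290)²(8.200×10^-4)/(0.525) = 38.5 H.
τ = L/R = (38.5)/(323) = 0.1192 s.

τ ≈ 119 ms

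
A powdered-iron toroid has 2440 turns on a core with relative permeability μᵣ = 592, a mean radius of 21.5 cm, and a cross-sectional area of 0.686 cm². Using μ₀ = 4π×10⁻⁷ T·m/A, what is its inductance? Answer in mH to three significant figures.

For a thin toroid, L = μ₀μᵣN²A/(2πR).
L = (4π×10⁻⁷)(592)(2440)²(6.860×10^-5) / (2π×0.215 m) = 0.2249 H.

L ≈ 225 mH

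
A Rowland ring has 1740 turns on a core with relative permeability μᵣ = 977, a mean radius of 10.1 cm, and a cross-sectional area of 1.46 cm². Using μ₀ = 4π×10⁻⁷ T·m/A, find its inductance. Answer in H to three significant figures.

L ≈ 0.855 H

For a thin toroid, L = μ₀μᵣN²A/(2πR).
L = (4π×10⁻⁷)(977)(1740)²(1.460×10^-4) / (2π×0.101 m) = 0.8552 H.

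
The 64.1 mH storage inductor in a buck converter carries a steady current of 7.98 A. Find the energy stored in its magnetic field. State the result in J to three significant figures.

Stored magnetic energy: U = ½LI².
U = ½(6.410×10^-2 H)(7.98 A)² = 2.041 J.

U ≈ 2.04 J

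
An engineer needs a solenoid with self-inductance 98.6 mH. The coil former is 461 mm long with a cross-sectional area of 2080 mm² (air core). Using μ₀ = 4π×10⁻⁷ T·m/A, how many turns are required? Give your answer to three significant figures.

A = 2080 mm² = 2.080×10^-3 m².
From L = μ₀N²A/ℓ, N = √(Lℓ / (μ₀A)).
N = √[(9.860×10^-2)(0.461) / ((4π×10⁻⁷)×2.080×10^-3)] = √(1.739×10^7) ≈ 4170.2.

N ≈ 4170 turns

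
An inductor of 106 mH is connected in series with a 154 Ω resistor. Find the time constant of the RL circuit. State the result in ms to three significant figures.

τ = L/R = (0.106 H)/(154 Ω) = 6.883×10^-4 s.

τ ≈ 0.688 ms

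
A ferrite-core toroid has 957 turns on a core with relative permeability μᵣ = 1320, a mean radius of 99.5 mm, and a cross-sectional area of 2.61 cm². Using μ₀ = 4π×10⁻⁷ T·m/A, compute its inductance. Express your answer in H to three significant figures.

L ≈ 0.634 H

For a thin toroid, L = μ₀μᵣN²A/(2πR).
L = (4π×10⁻⁷)(1320)(957)²(2.610×10^-4) / (2π×9.950×10^-2 m) = 0.6342 H.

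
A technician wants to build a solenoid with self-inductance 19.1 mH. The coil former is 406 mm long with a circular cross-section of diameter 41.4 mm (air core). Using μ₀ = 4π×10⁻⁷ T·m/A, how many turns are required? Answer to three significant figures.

A = π(d/2)² = π(2.070×10^-2 m)² = 1.346×10^-3 m².
From L = μ₀N²A/ℓ, N = √(Lℓ / (μ₀A)).
N = √[(1.910×10^-2)(0.406) / ((4π×10⁻⁷)×1.346×10^-3)] = √(4.584×10^6) ≈ 2141.1.

N ≈ 2140 turns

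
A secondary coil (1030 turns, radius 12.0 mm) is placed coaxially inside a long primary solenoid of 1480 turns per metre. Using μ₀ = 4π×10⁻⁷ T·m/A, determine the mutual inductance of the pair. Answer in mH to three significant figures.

M ≈ 0.867 mH

The outer solenoid produces a uniform field B₁ = μ₀n₁I₁ across the inner coil,
so the flux linkage is N₂Φ = N₂B₁A₂ = μ₀n₁N₂A₂·I₁, giving M = μ₀n₁N₂A₂.
A₂ = πr² = π(1.200×10^-2 m)² = 4.524×10^-4 m².
M = (4π×10⁻⁷)(1480)(1030)(4.524×10^-4) = 8.666×10^-4 H.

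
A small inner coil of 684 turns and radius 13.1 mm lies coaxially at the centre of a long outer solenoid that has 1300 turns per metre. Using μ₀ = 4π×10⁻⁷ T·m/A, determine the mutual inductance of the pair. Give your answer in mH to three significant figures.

The outer solenoid produces a uniform field B₁ = μ₀n₁I₁ across the inner coil,
so the flux linkage is N₂Φ = N₂B₁A₂ = μ₀n₁N₂A₂·I₁, giving M = μ₀n₁N₂A₂.
A₂ = πr² = π(1.310×10^-2 m)² = 5.391×10^-4 m².
M = (4π×10⁻⁷)(1300)(684)(5.391×10^-4) = 6.024×10^-4 H.

M ≈ 0.602 mH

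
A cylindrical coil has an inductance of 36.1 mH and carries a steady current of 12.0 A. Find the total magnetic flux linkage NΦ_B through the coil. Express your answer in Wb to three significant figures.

From L = NΦ_B/I, the flux linkage is NΦ_B = LI.
NΦ_B = (3.610×10^-2 H)(12.0 A) = 0.4332 Wb.

NΦ_B ≈ 0.433 Wb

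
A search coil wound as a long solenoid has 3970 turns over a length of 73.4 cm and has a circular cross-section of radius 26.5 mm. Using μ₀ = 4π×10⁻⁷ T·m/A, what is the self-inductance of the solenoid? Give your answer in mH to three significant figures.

L ≈ 59.5 mH

A = πr² = π(2.650×10^-2 m)² = 2.206×10^-3 m².
For a long solenoid, L = μ₀N²A/ℓ.
L = (4π×10⁻⁷)(3970)²(2.206×10^-3)/(0.734 m) = 5.953×10^-2 H.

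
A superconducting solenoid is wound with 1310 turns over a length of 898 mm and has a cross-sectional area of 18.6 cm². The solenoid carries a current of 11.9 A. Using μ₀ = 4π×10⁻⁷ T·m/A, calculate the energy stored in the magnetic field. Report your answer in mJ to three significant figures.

A = 18.6 cm² = 1.860×10^-3 m².
L = μ₀N²A/ℓ = (4π×10⁻⁷)(1310)²(1.860×10^-3)/(0.898) = 4.467×10^-3 H.
U = ½LI² = ½(4.467×10^-3)(11.9)² = 0.3163 J.

U ≈ 316 mJ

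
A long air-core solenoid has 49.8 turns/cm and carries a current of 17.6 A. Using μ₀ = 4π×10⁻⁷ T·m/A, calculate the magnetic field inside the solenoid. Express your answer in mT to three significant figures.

B ≈ 110 mT

Inside a long solenoid, B = μ₀nI.
B = (4π×10⁻⁷)(4.980×10^3 m⁻¹)(17.6 A) = 0.1101 T.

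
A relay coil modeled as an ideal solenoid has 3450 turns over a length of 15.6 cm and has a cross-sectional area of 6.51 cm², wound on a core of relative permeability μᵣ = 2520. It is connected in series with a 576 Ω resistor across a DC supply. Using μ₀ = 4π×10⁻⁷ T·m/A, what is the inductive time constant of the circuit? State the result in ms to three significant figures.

A = 6.51 cm² = 6.510×10^-4 m².
L = μ₀μᵣN²A/ℓ = (4π×10⁻⁷)(2520)(3450)²(6.510×10^-4)/(0.156) = 157.3 H.
τ = L/R = (157.3)/(576) = 0.2731 s.

τ ≈ 273 ms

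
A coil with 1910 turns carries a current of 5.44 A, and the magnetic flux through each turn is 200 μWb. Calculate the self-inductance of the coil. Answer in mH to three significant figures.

Self-inductance is defined by L = NΦ_B/I (flux linkage over current).
L = (1910)(2.000×10^-4 Wb)/(5.44 A) = 7.022×10^-2 H.

L ≈ 70.2 mH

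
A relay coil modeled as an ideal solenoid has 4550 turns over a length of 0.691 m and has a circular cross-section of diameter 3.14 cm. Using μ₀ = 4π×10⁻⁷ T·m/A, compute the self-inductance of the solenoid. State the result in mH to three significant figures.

A = π(d/2)² = π(1.570×10^-2 m)² = 7.744×10^-4 m².
For a long solenoid, L = μ₀N²A/ℓ.
L = (4π×10⁻⁷)(4550)²(7.744×10^-4)/(0.691 m) = 2.915×10^-2 H.

L ≈ 29.2 mH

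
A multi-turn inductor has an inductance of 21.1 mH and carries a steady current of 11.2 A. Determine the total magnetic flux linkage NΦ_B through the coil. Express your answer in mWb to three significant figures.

NΦ_B ≈ 236 mWb

From L = NΦ_B/I, the flux linkage is NΦ_B = LI.
NΦ_B = (2.110×10^-2 H)(11.2 A) = 0.2363 Wb.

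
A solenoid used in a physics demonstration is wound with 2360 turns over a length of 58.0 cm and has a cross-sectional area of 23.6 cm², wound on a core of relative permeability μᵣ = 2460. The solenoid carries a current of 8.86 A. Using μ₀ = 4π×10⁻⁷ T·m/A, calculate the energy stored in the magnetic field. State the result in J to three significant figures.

A = 23.6 cm² = 2.360×10^-3 m².
L = μ₀μᵣN²A/ℓ = (4π×10⁻⁷)(2460)(2360)²(2.360×10^-3)/(0.58) = 70.06 H.
U = ½LI² = ½(70.06)(8.86)² = 2.750×10^3 J.

U ≈ 2750 J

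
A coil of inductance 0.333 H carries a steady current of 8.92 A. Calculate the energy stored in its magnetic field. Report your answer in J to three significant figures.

U ≈ 13.2 J

Stored magnetic energy: U = ½LI².
U = ½(0.333 H)(8.92 A)² = 13.248 J.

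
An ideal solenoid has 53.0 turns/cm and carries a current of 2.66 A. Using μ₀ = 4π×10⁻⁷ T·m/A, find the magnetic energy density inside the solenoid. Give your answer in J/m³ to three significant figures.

B = μ₀nI = (4π×10⁻⁷)(5.300×10^3)(2.66) = 1.772×10^-2 T.
u = B²/(2μ₀) = (1.772×10^-2)²/(2×4π×10⁻⁷) = 124.9 J/m³.

u ≈ 125 J/m³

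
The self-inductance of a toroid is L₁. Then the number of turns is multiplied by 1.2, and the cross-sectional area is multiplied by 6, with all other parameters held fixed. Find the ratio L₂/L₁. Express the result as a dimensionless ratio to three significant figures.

For a toroid, L ∝ μᵣN²A/R.
L₂/L₁ = (1.2)^2 × (6) = 8.64.

L₂/L₁ = 8.64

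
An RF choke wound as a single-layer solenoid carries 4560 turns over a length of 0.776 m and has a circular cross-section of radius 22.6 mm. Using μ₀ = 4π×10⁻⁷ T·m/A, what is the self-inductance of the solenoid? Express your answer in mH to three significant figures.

A = πr² = π(2.260×10^-2 m)² = 1.6046×10^-3 m².
For a long solenoid, L = μ₀N²A/ℓ.
L = (4π×10⁻⁷)(4560)²(1.6046×10^-3)/(0.776 m) = 5.403×10^-2 H.

L ≈ 54.0 mH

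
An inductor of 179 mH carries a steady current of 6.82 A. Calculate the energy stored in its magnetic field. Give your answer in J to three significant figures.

U ≈ 4.16 J

Stored magnetic energy: U = ½LI².
U = ½(0.179 H)(6.82 A)² = 4.163 J.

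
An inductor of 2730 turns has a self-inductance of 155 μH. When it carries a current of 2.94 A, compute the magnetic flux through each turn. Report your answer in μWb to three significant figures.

From L = NΦ_B/I, the flux per turn is Φ_B = LI/N.
Φ_B = (1.550×10^-4 H)(2.94 A)/2730 = 1.669×10^-7 Wb.

Φ_B ≈ 0.167 μWb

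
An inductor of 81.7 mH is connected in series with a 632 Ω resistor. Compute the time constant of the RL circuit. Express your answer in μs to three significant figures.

τ = L/R = (8.170×10^-2 H)/(632 Ω) = 1.293×10^-4 s.

τ ≈ 129 μs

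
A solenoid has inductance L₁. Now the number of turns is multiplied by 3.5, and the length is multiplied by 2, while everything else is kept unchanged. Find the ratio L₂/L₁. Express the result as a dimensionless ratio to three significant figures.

L₂/L₁ = 6.13

For a solenoid, L ∝ μᵣN²A/ℓ.
L₂/L₁ = (3.5)^2 × (2)^-1 = 6.13.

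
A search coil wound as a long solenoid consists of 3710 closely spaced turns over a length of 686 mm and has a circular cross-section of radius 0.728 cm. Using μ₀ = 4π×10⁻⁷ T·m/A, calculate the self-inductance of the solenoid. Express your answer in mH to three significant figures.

L ≈ 4.20 mH

A = πr² = π(7.280×10^-3 m)² = 1.66499×10^-4 m².
For a long solenoid, L = μ₀N²A/ℓ.
L = (4π×10⁻⁷)(3710)²(1.66499×10^-4)/(0.686 m) = 4.198×10^-3 H.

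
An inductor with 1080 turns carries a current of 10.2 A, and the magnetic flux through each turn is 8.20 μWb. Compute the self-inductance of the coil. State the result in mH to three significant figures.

Self-inductance is defined by L = NΦ_B/I (flux linkage over current).
L = (1080)(8.200×10^-6 Wb)/(10.2 A) = 8.682×10^-4 H.

L ≈ 0.868 mH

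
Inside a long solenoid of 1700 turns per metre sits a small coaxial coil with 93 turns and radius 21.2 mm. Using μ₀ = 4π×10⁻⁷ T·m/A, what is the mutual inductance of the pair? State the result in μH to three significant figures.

M ≈ 281 μH

The outer solenoid produces a uniform field B₁ = μ₀n₁I₁ across the inner coil,
so the flux linkage is N₂Φ = N₂B₁A₂ = μ₀n₁N₂A₂·I₁, giving M = μ₀n₁N₂A₂.
A₂ = πr² = π(2.120×10^-2 m)² = 1.412×10^-3 m².
M = (4π×10⁻⁷)(1700)(93)(1.412×10^-3) = 2.805×10^-4 H.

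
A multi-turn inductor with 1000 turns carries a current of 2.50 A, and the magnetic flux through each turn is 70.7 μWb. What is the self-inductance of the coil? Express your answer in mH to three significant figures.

L ≈ 28.3 mH

Self-inductance is defined by L = NΦ_B/I (flux linkage over current).
L = (1000)(7.070×10^-5 Wb)/(2.50 A) = 2.828×10^-2 H.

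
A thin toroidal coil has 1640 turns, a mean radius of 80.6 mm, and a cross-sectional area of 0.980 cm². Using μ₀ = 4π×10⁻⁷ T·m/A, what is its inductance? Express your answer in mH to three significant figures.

L ≈ 0.654 mH

For a thin toroid, L = μ₀N²A/(2πR).
L = (4π×10⁻⁷)(1640)²(9.800×10^-5) / (2π×8.060×10^-2 m) = 6.540×10^-4 H.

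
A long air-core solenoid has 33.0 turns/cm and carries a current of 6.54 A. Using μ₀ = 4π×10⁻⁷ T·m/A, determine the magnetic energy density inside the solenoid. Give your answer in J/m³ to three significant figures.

B = μ₀nI = (4π×10⁻⁷)(3.300×10^3)(6.54) = 2.712×10^-2 T.
u = B²/(2μ₀) = (2.712×10^-2)²/(2×4π×10⁻⁷) = 292.7 J/m³.

u ≈ 293 J/m³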